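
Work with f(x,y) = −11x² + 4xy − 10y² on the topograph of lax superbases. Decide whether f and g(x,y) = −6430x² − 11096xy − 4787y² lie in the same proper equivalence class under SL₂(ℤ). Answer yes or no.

D₁ = -424, D₂ = -424
f is negative-definite; reduce −f:
−f: flip: (11,-4,10)→(10,4,11)
−f: reduced (well bottom): (10,4,11) with a≤c, −a<b≤a
flip sign back: reduced form of f is (-10,-4,-11)
g is negative-definite; reduce −g:
−g: translate: b→-1764 (≡11096 mod 12860), so (6430,11096,4787)→(6430,-1764,121)
−g: flip: (6430,-1764,121)→(121,1764,6430)
−g: translate: b→70 (≡1764 mod 242), so (121,1764,6430)→(121,70,11)
−g: flip: (121,70,11)→(11,-70,121)
−g: translate: b→-4 (≡-70 mod 22), so (11,-70,121)→(11,-4,10)
−g: flip: (11,-4,10)→(10,4,11)
−g: reduced (well bottom): (10,4,11) with a≤c, −a<b≤a
flip sign back: reduced form of g is (-10,-4,-11)
reduced forms (-10, -4, -11) vs (-10, -4, -11) ⇒ equivalent

yes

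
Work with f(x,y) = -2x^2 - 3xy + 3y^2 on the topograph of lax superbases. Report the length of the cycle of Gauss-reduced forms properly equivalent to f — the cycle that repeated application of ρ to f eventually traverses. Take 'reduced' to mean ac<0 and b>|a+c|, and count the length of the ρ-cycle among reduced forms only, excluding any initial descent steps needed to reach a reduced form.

D = 33, ⌊√D⌋ = 5
descent: ρ → (3,3,-2)  [lands on river]
river: ρ → (-2,5,1)
river: ρ → (1,5,-2)
river: ρ → (-2,3,3)
ρ-cycle length = 4 (tail of 1 descent step not counted)

4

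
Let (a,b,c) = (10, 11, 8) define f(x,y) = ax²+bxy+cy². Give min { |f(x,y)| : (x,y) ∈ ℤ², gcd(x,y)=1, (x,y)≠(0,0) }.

translate: b→-9 (≡11 mod 20), so (10,11,8)→(10,-9,7)
flip: (10,-9,7)→(7,9,10)
translate: b→-5 (≡9 mod 14), so (7,9,10)→(7,-5,8)
reduced (well bottom): (7,-5,8) with a≤c, −a<b≤a
well minimum = a = 7

7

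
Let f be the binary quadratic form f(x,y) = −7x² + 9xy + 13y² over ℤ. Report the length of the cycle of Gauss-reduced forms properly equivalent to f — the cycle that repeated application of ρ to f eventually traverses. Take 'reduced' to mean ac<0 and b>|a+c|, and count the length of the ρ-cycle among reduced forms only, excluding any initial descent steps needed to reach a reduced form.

D = 445, ⌊√D⌋ = 21
river: ρ → (13,17,-3)
river: ρ → (-3,19,7)
river: ρ → (7,9,-13)
river: ρ → (-13,17,3)
river: ρ → (3,19,-7)
river: ρ → (-7,9,13)
ρ-cycle length = 6 (tail of 0 descent steps not counted)

6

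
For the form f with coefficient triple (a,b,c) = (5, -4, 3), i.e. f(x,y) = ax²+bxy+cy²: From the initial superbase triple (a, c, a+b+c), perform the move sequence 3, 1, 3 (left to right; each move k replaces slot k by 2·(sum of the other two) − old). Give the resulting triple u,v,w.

start (5,3,4) = (f(1,0),f(0,1),f(1,1))
replace slot 3: 2·(5+3) − 4 = 12 → (5,3,12)
replace slot 1: 2·(3+12) − 5 = 25 → (25,3,12)
replace slot 3: 2·(25+3) − 12 = 44 → (25,3,44)

25,3,44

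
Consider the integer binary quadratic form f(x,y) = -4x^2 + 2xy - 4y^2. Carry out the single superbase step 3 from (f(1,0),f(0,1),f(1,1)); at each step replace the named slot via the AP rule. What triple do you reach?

start (-4,-4,-6) = (f(1,0),f(0,1),f(1,1))
replace slot 3: 2·((-4)+(-4)) − (-6) = -10 → (-4,-4,-10)

-4,-4,-10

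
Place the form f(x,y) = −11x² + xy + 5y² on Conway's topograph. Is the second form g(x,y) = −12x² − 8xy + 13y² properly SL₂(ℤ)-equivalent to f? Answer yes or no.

D₁ = 221, D₂ = 688
discriminants differ ⇒ not SL₂(ℤ)-equivalent

no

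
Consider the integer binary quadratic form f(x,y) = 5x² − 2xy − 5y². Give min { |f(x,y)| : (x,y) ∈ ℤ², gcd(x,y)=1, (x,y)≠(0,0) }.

descent: ρ → (-5,2,5)  [lands on river]
river: ρ → (5,8,-2)
river: ρ → (-2,8,5)
river: ρ → (5,2,-5)
river: ρ → (-5,8,2)
river: ρ → (2,8,-5)
closes: descent 1, river 6
min |a| on river = 2

2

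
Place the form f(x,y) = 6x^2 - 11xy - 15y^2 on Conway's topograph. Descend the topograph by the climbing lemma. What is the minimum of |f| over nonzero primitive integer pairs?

descent: ρ → (-15,11,6)  [lands on river]
river: ρ → (6,13,-13)
river: ρ → (-13,13,6)
river: ρ → (6,11,-15)
river: ρ → (-15,19,2)
river: ρ → (2,21,-5)
river: ρ → (-5,19,6)
river: ρ → (6,17,-8)
river: ρ → (-8,15,8)
river: ρ → (8,17,-6)
river: ρ → (-6,19,5)
river: ρ → (5,21,-2)
river: ρ → (-2,19,15)
river: ρ → (15,11,-6)
river: ρ → (-6,13,13)
river: ρ → (13,13,-6)
river: ρ → (-6,11,15)
river: ρ → (15,19,-2)
river: ρ → (-2,21,5)
river: ρ → (5,19,-6)
river: ρ → (-6,17,8)
river: ρ → (8,15,-8)
river: ρ → (-8,17,6)
river: ρ → (6,19,-5)
river: ρ → (-5,21,2)
river: ρ → (2,19,-15)
closes: descent 1, river 26
min |a| on river = 2

2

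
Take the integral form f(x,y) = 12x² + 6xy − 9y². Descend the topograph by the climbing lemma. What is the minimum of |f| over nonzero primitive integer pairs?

river: ρ → (-9,12,9)
river: ρ → (9,6,-12)
river: ρ → (-12,18,3)
river: ρ → (3,18,-12)
river: ρ → (-12,6,9)
river: ρ → (9,12,-9)
river: ρ → (-9,6,12)
river: ρ → (12,18,-3)
river: ρ → (-3,18,12)
river: ρ → (12,6,-9)
closes: descent 0, river 10
min |a| on river = 3

3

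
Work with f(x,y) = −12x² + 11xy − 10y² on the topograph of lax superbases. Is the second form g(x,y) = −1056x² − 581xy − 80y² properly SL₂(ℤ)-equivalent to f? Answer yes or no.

D₁ = -359, D₂ = -359
f is negative-definite; reduce −f:
−f: flip: (12,-11,10)→(10,11,12)
−f: translate: b→-9 (≡11 mod 20), so (10,11,12)→(10,-9,11)
−f: reduced (well bottom): (10,-9,11) with a≤c, −a<b≤a
flip sign back: reduced form of f is (-10,9,-11)
g is negative-definite; reduce −g:
−g: flip: (1056,581,80)→(80,-581,1056)
−g: translate: b→59 (≡-581 mod 160), so (80,-581,1056)→(80,59,12)
−g: flip: (80,59,12)→(12,-59,80)
−g: translate: b→-11 (≡-59 mod 24), so (12,-59,80)→(12,-11,10)
−g: flip: (12,-11,10)→(10,11,12)
−g: translate: b→-9 (≡11 mod 20), so (10,11,12)→(10,-9,11)
−g: reduced (well bottom): (10,-9,11) with a≤c, −a<b≤a
flip sign back: reduced form of g is (-10,9,-11)
reduced forms (-10, 9, -11) vs (-10, 9, -11) ⇒ equivalent

yes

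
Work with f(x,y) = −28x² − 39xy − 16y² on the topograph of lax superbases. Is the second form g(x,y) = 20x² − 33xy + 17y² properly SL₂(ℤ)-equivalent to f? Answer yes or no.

D₁ = -271, D₂ = -271
f is negative-definite; reduce −f:
−f: translate: b→-17 (≡39 mod 56), so (28,39,16)→(28,-17,5)
−f: flip: (28,-17,5)→(5,17,28)
−f: translate: b→-3 (≡17 mod 10), so (5,17,28)→(5,-3,14)
−f: reduced (well bottom): (5,-3,14) with a≤c, −a<b≤a
flip sign back: reduced form of f is (-5,3,-14)
g: translate: b→7 (≡-33 mod 40), so (20,-33,17)→(20,7,4)
g: flip: (20,7,4)→(4,-7,20)
g: translate: b→1 (≡-7 mod 8), so (4,-7,20)→(4,1,17)
g: reduced (well bottom): (4,1,17) with a≤c, −a<b≤a
reduced forms (-5, 3, -14) vs (4, 1, 17) ⇒ inequivalent

no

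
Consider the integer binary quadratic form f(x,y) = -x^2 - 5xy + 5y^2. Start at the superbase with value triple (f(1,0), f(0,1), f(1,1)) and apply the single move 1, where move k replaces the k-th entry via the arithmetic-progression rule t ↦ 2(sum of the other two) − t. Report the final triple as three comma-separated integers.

start (-1,5,-1) = (f(1,0),f(0,1),f(1,1))
replace slot 1: 2·(5+(-1)) − (-1) = 9 → (9,5,-1)

9,5,-1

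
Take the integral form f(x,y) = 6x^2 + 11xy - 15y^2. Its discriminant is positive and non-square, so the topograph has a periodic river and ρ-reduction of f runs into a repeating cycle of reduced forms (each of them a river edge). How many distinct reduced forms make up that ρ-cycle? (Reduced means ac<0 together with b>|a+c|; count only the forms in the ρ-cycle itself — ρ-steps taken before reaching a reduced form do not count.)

D = 481, ⌊√D⌋ = 21
river: ρ → (-15,19,2)
river: ρ → (2,21,-5)
river: ρ → (-5,19,6)
river: ρ → (6,17,-8)
river: ρ → (-8,15,8)
river: ρ → (8,17,-6)
river: ρ → (-6,19,5)
river: ρ → (5,21,-2)
river: ρ → (-2,19,15)
river: ρ → (15,11,-6)
river: ρ → (-6,13,13)
river: ρ → (13,13,-6)
river: ρ → (-6,11,15)
river: ρ → (15,19,-2)
river: ρ → (-2,21,5)
river: ρ → (5,19,-6)
river: ρ → (-6,17,8)
river: ρ → (8,15,-8)
river: ρ → (-8,17,6)
river: ρ → (6,19,-5)
river: ρ → (-5,21,2)
river: ρ → (2,19,-15)
river: ρ → (-15,11,6)
river: ρ → (6,13,-13)
river: ρ → (-13,13,6)
river: ρ → (6,11,-15)
ρ-cycle length = 26 (tail of 0 descent steps not counted)

26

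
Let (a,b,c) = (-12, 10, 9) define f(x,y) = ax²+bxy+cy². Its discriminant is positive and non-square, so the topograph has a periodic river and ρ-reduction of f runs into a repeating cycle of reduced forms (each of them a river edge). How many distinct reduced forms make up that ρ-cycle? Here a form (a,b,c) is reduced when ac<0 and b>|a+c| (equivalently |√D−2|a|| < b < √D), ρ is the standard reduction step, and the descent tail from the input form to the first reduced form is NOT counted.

D = 532, ⌊√D⌋ = 23
river: ρ → (9,8,-13)
river: ρ → (-13,18,4)
river: ρ → (4,22,-3)
river: ρ → (-3,20,11)
river: ρ → (11,2,-12)
river: ρ → (-12,22,1)
river: ρ → (1,22,-12)
river: ρ → (-12,2,11)
river: ρ → (11,20,-3)
river: ρ → (-3,22,4)
river: ρ → (4,18,-13)
river: ρ → (-13,8,9)
river: ρ → (9,10,-12)
river: ρ → (-12,14,7)
river: ρ → (7,14,-12)
river: ρ → (-12,10,9)
ρ-cycle length = 16 (tail of 0 descent steps not counted)

16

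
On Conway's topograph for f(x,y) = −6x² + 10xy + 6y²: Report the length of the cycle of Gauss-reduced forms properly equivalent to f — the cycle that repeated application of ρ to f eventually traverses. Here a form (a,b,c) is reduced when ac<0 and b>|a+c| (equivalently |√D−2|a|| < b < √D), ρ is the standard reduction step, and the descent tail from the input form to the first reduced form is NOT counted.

D = 244, ⌊√D⌋ = 15
river: ρ → (6,14,-2)
river: ρ → (-2,14,6)
river: ρ → (6,10,-6)
river: ρ → (-6,14,2)
river: ρ → (2,14,-6)
river: ρ → (-6,10,6)
ρ-cycle length = 6 (tail of 0 descent steps not counted)

6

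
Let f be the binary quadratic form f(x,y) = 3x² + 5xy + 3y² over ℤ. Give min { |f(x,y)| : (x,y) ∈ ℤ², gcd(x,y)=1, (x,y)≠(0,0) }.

translate: b→-1 (≡5 mod 6), so (3,5,3)→(3,-1,1)
flip: (3,-1,1)→(1,1,3)
reduced (well bottom): (1,1,3) with a≤c, −a<b≤a
well minimum = a = 1

1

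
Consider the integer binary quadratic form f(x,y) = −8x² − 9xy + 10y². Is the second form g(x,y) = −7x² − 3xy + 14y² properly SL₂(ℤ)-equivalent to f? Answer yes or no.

D₁ = 401, D₂ = 401
river cycle of f (length 10): (10, 9, -8), (-8, 7, 11), (11, 15, -4), (-4, 17, 7), (7, 11, -10), (-10, 9, 8), (8, 7, -11), (-11, 15, 4), (4, 17, -7), (-7, 11, 10)
river cycle of g (length 10): (-7, 11, 10), (10, 9, -8), (-8, 7, 11), (11, 15, -4), (-4, 17, 7), (7, 11, -10), (-10, 9, 8), (8, 7, -11), (-11, 15, 4), (4, 17, -7)
cycles coincide ⇒ equivalent

yes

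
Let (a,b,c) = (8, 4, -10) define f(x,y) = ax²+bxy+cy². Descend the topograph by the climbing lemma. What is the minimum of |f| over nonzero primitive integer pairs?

river: ρ → (-10,16,2)
river: ρ → (2,16,-10)
river: ρ → (-10,4,8)
river: ρ → (8,12,-6)
river: ρ → (-6,12,8)
river: ρ → (8,4,-10)
closes: descent 0, river 6
min |a| on river = 2

2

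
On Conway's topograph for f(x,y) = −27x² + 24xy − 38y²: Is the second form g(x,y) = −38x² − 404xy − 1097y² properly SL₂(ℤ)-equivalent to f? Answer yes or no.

D₁ = -3528, D₂ = -3528
f is negative-definite; reduce −f:
−f: reduced (well bottom): (27,-24,38) with a≤c, −a<b≤a
flip sign back: reduced form of f is (-27,24,-38)
g is negative-definite; reduce −g:
−g: translate: b→24 (≡404 mod 76), so (38,404,1097)→(38,24,27)
−g: flip: (38,24,27)→(27,-24,38)
−g: reduced (well bottom): (27,-24,38) with a≤c, −a<b≤a
flip sign back: reduced form of g is (-27,24,-38)
reduced forms (-27, 24, -38) vs (-27, 24, -38) ⇒ equivalent

yes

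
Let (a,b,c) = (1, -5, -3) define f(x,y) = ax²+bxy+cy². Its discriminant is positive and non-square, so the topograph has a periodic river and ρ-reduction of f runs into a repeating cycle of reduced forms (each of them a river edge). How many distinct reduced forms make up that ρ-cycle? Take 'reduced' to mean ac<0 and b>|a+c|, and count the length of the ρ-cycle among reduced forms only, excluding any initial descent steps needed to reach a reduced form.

D = 37, ⌊√D⌋ = 6
descent: ρ → (-3,5,1)  [lands on river]
river: ρ → (1,5,-3)
river: ρ → (-3,1,3)
river: ρ → (3,5,-1)
river: ρ → (-1,5,3)
river: ρ → (3,1,-3)
ρ-cycle length = 6 (tail of 1 descent step not counted)

6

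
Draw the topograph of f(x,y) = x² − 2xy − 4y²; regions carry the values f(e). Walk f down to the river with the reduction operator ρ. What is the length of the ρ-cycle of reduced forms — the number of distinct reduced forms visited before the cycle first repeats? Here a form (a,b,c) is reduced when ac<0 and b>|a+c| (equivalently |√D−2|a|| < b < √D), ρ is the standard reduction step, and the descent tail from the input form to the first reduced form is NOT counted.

D = 20, ⌊√D⌋ = 4
descent: ρ → (-4,2,1)
descent: ρ → (1,4,-1)  [lands on river]
river: ρ → (-1,4,1)
ρ-cycle length = 2 (tail of 2 descent steps not counted)

2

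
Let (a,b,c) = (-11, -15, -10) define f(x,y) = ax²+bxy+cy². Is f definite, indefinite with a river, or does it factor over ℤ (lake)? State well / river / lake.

D = b²−4ac = (-15)² − 4·(-11)·(-10) = -215
D < 0 ⇒ definite ⇒ every region one sign ⇒ single well

well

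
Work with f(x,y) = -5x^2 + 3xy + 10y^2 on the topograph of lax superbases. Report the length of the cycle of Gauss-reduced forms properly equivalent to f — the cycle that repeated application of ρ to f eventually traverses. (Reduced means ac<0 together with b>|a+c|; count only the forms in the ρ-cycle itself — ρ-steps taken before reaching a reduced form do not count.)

D = 209, ⌊√D⌋ = 14
descent: ρ → (10,-3,-5)
descent: ρ → (-5,13,2)  [lands on river]
river: ρ → (2,11,-11)
river: ρ → (-11,11,2)
river: ρ → (2,13,-5)
river: ρ → (-5,7,8)
river: ρ → (8,9,-4)
river: ρ → (-4,7,10)
river: ρ → (10,13,-1)
river: ρ → (-1,13,10)
river: ρ → (10,7,-4)
river: ρ → (-4,9,8)
river: ρ → (8,7,-5)
ρ-cycle length = 12 (tail of 2 descent steps not counted)

12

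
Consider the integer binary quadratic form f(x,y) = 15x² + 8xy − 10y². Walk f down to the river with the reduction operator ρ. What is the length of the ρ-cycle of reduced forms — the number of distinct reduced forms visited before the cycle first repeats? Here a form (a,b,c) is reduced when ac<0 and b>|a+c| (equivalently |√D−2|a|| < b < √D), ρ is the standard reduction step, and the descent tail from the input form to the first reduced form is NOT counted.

D = 664, ⌊√D⌋ = 25
river: ρ → (-10,12,13)
river: ρ → (13,14,-9)
river: ρ → (-9,22,5)
river: ρ → (5,18,-17)
river: ρ → (-17,16,6)
river: ρ → (6,20,-11)
river: ρ → (-11,24,2)
river: ρ → (2,24,-11)
river: ρ → (-11,20,6)
river: ρ → (6,16,-17)
river: ρ → (-17,18,5)
river: ρ → (5,22,-9)
river: ρ → (-9,14,13)
river: ρ → (13,12,-10)
river: ρ → (-10,8,15)
river: ρ → (15,22,-3)
river: ρ → (-3,20,22)
river: ρ → (22,24,-1)
river: ρ → (-1,24,22)
river: ρ → (22,20,-3)
river: ρ → (-3,22,15)
river: ρ → (15,8,-10)
ρ-cycle length = 22 (tail of 0 descent steps not counted)

22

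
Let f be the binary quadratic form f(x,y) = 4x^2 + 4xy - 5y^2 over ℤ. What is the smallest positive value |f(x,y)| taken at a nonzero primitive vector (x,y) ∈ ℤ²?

river: ρ → (-5,6,3)
river: ρ → (3,6,-5)
river: ρ → (-5,4,4)
river: ρ → (4,4,-5)
closes: descent 0, river 4
min |a| on river = 3

3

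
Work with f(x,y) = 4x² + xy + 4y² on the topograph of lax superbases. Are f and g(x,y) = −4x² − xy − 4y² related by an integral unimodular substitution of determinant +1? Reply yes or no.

D₁ = -63, D₂ = -63
f: reduced (well bottom): (4,1,4) with a≤c, −a<b≤a
g is negative-definite; reduce −g:
−g: reduced (well bottom): (4,1,4) with a≤c, −a<b≤a
flip sign back: reduced form of g is (-4,-1,-4)
reduced forms (4, 1, 4) vs (-4, -1, -4) ⇒ inequivalent

no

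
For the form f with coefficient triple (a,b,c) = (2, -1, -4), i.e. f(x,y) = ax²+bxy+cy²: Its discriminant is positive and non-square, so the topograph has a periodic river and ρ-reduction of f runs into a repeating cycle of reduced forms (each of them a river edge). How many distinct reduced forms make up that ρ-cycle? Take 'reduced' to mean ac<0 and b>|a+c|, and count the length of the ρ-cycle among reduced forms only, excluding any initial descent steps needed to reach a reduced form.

D = 33, ⌊√D⌋ = 5
descent: ρ → (-4,1,2)
descent: ρ → (2,3,-3)  [lands on river]
river: ρ → (-3,3,2)
river: ρ → (2,5,-1)
river: ρ → (-1,5,2)
ρ-cycle length = 4 (tail of 2 descent steps not counted)

4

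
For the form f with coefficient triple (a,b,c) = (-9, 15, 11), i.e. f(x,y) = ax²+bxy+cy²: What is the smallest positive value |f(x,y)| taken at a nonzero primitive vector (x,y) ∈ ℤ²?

river: ρ → (11,7,-13)
river: ρ → (-13,19,5)
river: ρ → (5,21,-9)
river: ρ → (-9,15,11)
closes: descent 0, river 4
min |a| on river = 5

5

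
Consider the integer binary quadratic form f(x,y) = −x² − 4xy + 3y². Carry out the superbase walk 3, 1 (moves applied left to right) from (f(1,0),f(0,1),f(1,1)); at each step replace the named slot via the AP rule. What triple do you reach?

start (-1,3,-2) = (f(1,0),f(0,1),f(1,1))
replace slot 3: 2·((-1)+3) − (-2) = 6 → (-1,3,6)
replace slot 1: 2·(3+6) − (-1) = 19 → (19,3,6)

19,3,6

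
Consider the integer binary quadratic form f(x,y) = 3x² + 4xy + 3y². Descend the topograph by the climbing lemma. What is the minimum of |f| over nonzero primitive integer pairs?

translate: b→-2 (≡4 mod 6), so (3,4,3)→(3,-2,2)
flip: (3,-2,2)→(2,2,3)
reduced (well bottom): (2,2,3) with a≤c, −a<b≤a
well minimum = a = 2

2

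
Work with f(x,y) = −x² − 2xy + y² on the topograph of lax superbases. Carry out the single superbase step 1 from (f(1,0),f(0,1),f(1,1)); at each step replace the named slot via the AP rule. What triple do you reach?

start (-1,1,-2) = (f(1,0),f(0,1),f(1,1))
replace slot 1: 2·(1+(-2)) − (-1) = -1 → (-1,1,-2)

-1,1,-2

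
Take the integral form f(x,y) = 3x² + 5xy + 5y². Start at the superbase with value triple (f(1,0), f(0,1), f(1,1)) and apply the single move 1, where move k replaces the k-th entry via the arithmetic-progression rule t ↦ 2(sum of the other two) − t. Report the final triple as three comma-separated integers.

start (3,5,13) = (f(1,0),f(0,1),f(1,1))
replace slot 1: 2·(5+13) − 3 = 33 → (33,5,13)

33,5,13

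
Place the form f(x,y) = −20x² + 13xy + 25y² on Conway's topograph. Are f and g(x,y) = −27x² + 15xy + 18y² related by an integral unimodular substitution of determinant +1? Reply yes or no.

D₁ = 2169, D₂ = 2169
river cycle of f (length 30): (25, 37, -8), (-8, 43, 10), (10, 37, -20), (-20, 43, 4), (4, 45, -9), (-9, 45, 4), (4, 43, -20), (-20, 37, 10), (10, 43, -8), (-8, 37, 25), … (20 more)
river cycle of g (length 38): (18, 21, -24), (-24, 27, 15), (15, 33, -18), (-18, 39, 9), (9, 33, -30), (-30, 27, 12), (12, 45, -3), (-3, 45, 12), (12, 27, -30), (-30, 33, 9), … (28 more)
cycles differ ⇒ inequivalent

no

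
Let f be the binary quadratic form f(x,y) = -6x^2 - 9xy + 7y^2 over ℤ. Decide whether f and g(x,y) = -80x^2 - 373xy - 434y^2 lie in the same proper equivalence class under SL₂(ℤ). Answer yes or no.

D₁ = 249, D₂ = 249
river cycle of f (length 16): (7, 9, -6), (-6, 15, 1), (1, 15, -6), (-6, 9, 7), (7, 5, -8), (-8, 11, 4), (4, 13, -5), (-5, 7, 10), (10, 13, -2), (-2, 15, 3), … (6 more)
river cycle of g (length 16): (-8, 5, 7), (7, 9, -6), (-6, 15, 1), (1, 15, -6), (-6, 9, 7), (7, 5, -8), (-8, 11, 4), (4, 13, -5), (-5, 7, 10), (10, 13, -2), … (6 more)
cycles coincide ⇒ equivalent

yes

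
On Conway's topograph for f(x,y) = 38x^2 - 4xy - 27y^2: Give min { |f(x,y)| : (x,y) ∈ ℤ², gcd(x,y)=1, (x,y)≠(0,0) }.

descent: ρ → (-27,58,7)  [lands on river]
river: ρ → (7,54,-43)
river: ρ → (-43,32,18)
river: ρ → (18,40,-35)
river: ρ → (-35,30,23)
river: ρ → (23,62,-3)
river: ρ → (-3,64,2)
river: ρ → (2,64,-3)
river: ρ → (-3,62,23)
river: ρ → (23,30,-35)
river: ρ → (-35,40,18)
river: ρ → (18,32,-43)
river: ρ → (-43,54,7)
river: ρ → (7,58,-27)
river: ρ → (-27,50,15)
river: ρ → (15,40,-42)
river: ρ → (-42,44,13)
river: ρ → (13,60,-10)
river: ρ → (-10,60,13)
river: ρ → (13,44,-42)
river: ρ → (-42,40,15)
river: ρ → (15,50,-27)
closes: descent 1, river 22
min |a| on river = 2

2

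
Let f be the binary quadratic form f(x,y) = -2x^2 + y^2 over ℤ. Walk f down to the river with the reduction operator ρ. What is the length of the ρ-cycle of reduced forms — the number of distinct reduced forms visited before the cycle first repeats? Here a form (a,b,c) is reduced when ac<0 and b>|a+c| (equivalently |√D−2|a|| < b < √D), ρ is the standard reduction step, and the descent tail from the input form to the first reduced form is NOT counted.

D = 8, ⌊√D⌋ = 2
descent: ρ → (1,2,-1)  [lands on river]
river: ρ → (-1,2,1)
ρ-cycle length = 2 (tail of 1 descent step not counted)

2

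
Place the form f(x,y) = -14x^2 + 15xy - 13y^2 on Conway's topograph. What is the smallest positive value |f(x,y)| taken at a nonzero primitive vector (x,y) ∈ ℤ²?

translate: b→13 (≡-15 mod 28), so (14,-15,13)→(14,13,12)
flip: (14,13,12)→(12,-13,14)
translate: b→11 (≡-13 mod 24), so (12,-13,14)→(12,11,13)
reduced (well bottom): (12,11,13) with a≤c, −a<b≤a
well minimum |f| = |-12| = 12 (negative-definite)

12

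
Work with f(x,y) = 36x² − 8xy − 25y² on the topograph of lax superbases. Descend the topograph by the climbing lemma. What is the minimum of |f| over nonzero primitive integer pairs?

descent: ρ → (-25,58,3)  [lands on river]
river: ρ → (3,56,-44)
river: ρ → (-44,32,15)
river: ρ → (15,58,-5)
river: ρ → (-5,52,48)
river: ρ → (48,44,-9)
river: ρ → (-9,46,43)
river: ρ → (43,40,-12)
river: ρ → (-12,56,11)
river: ρ → (11,54,-17)
river: ρ → (-17,48,20)
river: ρ → (20,32,-33)
river: ρ → (-33,34,19)
river: ρ → (19,42,-25)
closes: descent 1, river 14
min |a| on river = 3

3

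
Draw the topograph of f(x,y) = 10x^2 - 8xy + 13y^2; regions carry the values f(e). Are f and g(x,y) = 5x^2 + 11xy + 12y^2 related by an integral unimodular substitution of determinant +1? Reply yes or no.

D₁ = -456, D₂ = -119
discriminants differ ⇒ not SL₂(ℤ)-equivalent

no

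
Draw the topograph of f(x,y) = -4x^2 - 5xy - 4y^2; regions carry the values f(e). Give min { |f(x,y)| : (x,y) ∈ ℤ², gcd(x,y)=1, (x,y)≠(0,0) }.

translate: b→-3 (≡5 mod 8), so (4,5,4)→(4,-3,3)
flip: (4,-3,3)→(3,3,4)
reduced (well bottom): (3,3,4) with a≤c, −a<b≤a
well minimum |f| = |-3| = 3 (negative-definite)

3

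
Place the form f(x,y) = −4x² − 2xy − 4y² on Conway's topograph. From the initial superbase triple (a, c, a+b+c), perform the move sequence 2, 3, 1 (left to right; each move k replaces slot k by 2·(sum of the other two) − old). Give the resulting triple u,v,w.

start (-4,-4,-10) = (f(1,0),f(0,1),f(1,1))
replace slot 2: 2·((-4)+(-10)) − (-4) = -24 → (-4,-24,-10)
replace slot 3: 2·((-4)+(-24)) − (-10) = -46 → (-4,-24,-46)
replace slot 1: 2·((-24)+(-46)) − (-4) = -136 → (-136,-24,-46)

-136,-24,-46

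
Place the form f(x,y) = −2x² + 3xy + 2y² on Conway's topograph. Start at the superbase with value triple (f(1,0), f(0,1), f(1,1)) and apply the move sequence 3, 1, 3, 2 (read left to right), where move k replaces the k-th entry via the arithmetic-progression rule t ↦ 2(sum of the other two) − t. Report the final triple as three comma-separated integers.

start (-2,2,3) = (f(1,0),f(0,1),f(1,1))
replace slot 3: 2·((-2)+2) − 3 = -3 → (-2,2,-3)
replace slot 1: 2·(2+(-3)) − (-2) = 0 → (0,2,-3)
replace slot 3: 2·(0+2) − (-3) = 7 → (0,2,7)
replace slot 2: 2·(0+7) − 2 = 12 → (0,12,7)

0,12,7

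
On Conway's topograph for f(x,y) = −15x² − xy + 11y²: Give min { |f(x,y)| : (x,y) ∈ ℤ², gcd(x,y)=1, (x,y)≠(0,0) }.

descent: ρ → (11,23,-3)  [lands on river]
river: ρ → (-3,25,3)
river: ρ → (3,23,-11)
river: ρ → (-11,21,5)
river: ρ → (5,19,-15)
river: ρ → (-15,11,9)
river: ρ → (9,25,-1)
river: ρ → (-1,25,9)
river: ρ → (9,11,-15)
river: ρ → (-15,19,5)
river: ρ → (5,21,-11)
river: ρ → (-11,23,3)
river: ρ → (3,25,-3)
river: ρ → (-3,23,11)
river: ρ → (11,21,-5)
river: ρ → (-5,19,15)
river: ρ → (15,11,-9)
river: ρ → (-9,25,1)
river: ρ → (1,25,-9)
river: ρ → (-9,11,15)
river: ρ → (15,19,-5)
river: ρ → (-5,21,11)
closes: descent 1, river 22
min |a| on river = 1

1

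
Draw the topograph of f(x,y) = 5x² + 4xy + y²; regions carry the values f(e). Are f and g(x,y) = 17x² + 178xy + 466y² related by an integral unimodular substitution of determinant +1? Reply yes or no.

D₁ = -4, D₂ = -4
f: flip: (5,4,1)→(1,-4,5)
f: translate: b→0 (≡-4 mod 2), so (1,-4,5)→(1,0,1)
f: reduced (well bottom): (1,0,1) with a≤c, −a<b≤a
g: translate: b→8 (≡178 mod 34), so (17,178,466)→(17,8,1)
g: flip: (17,8,1)→(1,-8,17)
g: translate: b→0 (≡-8 mod 2), so (1,-8,17)→(1,0,1)
g: reduced (well bottom): (1,0,1) with a≤c, −a<b≤a
reduced forms (1, 0, 1) vs (1, 0, 1) ⇒ equivalent

yes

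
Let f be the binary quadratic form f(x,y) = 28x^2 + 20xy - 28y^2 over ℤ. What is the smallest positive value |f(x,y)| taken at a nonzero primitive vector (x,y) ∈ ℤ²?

river: ρ → (-28,36,20)
river: ρ → (20,44,-20)
river: ρ → (-20,36,28)
river: ρ → (28,20,-28)
closes: descent 0, river 4
min |a| on river = 20

20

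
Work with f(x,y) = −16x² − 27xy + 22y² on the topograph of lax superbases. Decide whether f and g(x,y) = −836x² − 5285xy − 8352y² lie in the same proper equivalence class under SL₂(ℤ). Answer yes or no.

D₁ = 2137, D₂ = 2137
river cycle of f (length 114): (22, 27, -16), (-16, 37, 12), (12, 35, -19), (-19, 41, 6), (6, 43, -12), (-12, 29, 27), (27, 25, -14), (-14, 31, 21), (21, 11, -24), (-24, 37, 8), … (104 more)
river cycle of g (length 114): (-21, 17, 22), (22, 27, -16), (-16, 37, 12), (12, 35, -19), (-19, 41, 6), (6, 43, -12), (-12, 29, 27), (27, 25, -14), (-14, 31, 21), (21, 11, -24), … (104 more)
cycles coincide ⇒ equivalent

yes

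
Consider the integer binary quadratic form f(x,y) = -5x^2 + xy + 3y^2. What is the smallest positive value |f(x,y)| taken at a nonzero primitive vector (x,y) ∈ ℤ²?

descent: ρ → (3,5,-3)  [lands on river]
river: ρ → (-3,7,1)
river: ρ → (1,7,-3)
river: ρ → (-3,5,3)
river: ρ → (3,7,-1)
river: ρ → (-1,7,3)
closes: descent 1, river 6
min |a| on river = 1

1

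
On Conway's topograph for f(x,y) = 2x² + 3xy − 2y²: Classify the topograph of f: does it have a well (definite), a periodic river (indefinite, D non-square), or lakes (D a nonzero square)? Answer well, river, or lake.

D = b²−4ac = 3² − 4·2·(-2) = 25
D = 5² is a perfect square ⇒ form factors over ℤ ⇒ lakes

lake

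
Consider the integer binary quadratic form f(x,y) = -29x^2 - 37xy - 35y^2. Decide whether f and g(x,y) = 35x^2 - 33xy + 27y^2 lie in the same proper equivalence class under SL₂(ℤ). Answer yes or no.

D₁ = -2691, D₂ = -2691
f is negative-definite; reduce −f:
−f: translate: b→-21 (≡37 mod 58), so (29,37,35)→(29,-21,27)
−f: flip: (29,-21,27)→(27,21,29)
−f: reduced (well bottom): (27,21,29) with a≤c, −a<b≤a
flip sign back: reduced form of f is (-27,-21,-29)
g: flip: (35,-33,27)→(27,33,35)
g: translate: b→-21 (≡33 mod 54), so (27,33,35)→(27,-21,29)
g: reduced (well bottom): (27,-21,29) with a≤c, −a<b≤a
reduced forms (-27, -21, -29) vs (27, -21, 29) ⇒ inequivalent

no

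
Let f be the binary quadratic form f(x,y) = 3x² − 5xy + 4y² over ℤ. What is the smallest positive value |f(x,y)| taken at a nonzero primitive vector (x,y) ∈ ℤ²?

translate: b→1 (≡-5 mod 6), so (3,-5,4)→(3,1,2)
flip: (3,1,2)→(2,-1,3)
reduced (well bottom): (2,-1,3) with a≤c, −a<b≤a
well minimum = a = 2

2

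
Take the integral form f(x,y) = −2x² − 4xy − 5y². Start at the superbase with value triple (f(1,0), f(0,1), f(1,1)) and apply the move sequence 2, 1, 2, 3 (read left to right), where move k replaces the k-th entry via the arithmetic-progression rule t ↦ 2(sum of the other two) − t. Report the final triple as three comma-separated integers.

start (-2,-5,-11) = (f(1,0),f(0,1),f(1,1))
replace slot 2: 2·((-2)+(-11)) − (-5) = -21 → (-2,-21,-11)
replace slot 1: 2·((-21)+(-11)) − (-2) = -62 → (-62,-21,-11)
replace slot 2: 2·((-62)+(-11)) − (-21) = -125 → (-62,-125,-11)
replace slot 3: 2·((-62)+(-125)) − (-11) = -363 → (-62,-125,-363)

-62,-125,-363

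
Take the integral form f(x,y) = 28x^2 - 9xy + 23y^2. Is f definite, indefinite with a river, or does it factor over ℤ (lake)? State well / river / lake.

D = b²−4ac = (-9)² − 4·28·23 = -2495
D < 0 ⇒ definite ⇒ every region one sign ⇒ single well

well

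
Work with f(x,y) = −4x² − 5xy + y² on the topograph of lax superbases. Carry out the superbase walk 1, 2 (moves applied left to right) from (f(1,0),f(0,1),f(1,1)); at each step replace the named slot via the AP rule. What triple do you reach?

start (-4,1,-8) = (f(1,0),f(0,1),f(1,1))
replace slot 1: 2·(1+(-8)) − (-4) = -10 → (-10,1,-8)
replace slot 2: 2·((-10)+(-8)) − 1 = -37 → (-10,-37,-8)

-10,-37,-8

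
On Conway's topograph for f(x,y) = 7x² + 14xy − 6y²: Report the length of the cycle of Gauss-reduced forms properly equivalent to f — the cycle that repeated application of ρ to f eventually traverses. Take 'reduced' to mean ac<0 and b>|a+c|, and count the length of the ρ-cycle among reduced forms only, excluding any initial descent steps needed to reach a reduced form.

D = 364, ⌊√D⌋ = 19
river: ρ → (-6,10,11)
river: ρ → (11,12,-5)
river: ρ → (-5,18,2)
river: ρ → (2,18,-5)
river: ρ → (-5,12,11)
river: ρ → (11,10,-6)
river: ρ → (-6,14,7)
river: ρ → (7,14,-6)
ρ-cycle length = 8 (tail of 0 descent steps not counted)

8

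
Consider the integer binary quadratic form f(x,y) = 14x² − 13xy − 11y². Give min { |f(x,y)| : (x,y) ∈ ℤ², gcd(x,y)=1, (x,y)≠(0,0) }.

descent: ρ → (-11,13,14)  [lands on river]
river: ρ → (14,15,-10)
river: ρ → (-10,25,4)
river: ρ → (4,23,-16)
river: ρ → (-16,9,11)
river: ρ → (11,13,-14)
river: ρ → (-14,15,10)
river: ρ → (10,25,-4)
river: ρ → (-4,23,16)
river: ρ → (16,9,-11)
closes: descent 1, river 10
min |a| on river = 4

4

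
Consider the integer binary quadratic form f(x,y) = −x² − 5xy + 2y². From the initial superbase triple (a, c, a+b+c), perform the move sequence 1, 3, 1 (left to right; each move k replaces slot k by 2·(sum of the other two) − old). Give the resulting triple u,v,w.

start (-1,2,-4) = (f(1,0),f(0,1),f(1,1))
replace slot 1: 2·(2+(-4)) − (-1) = -3 → (-3,2,-4)
replace slot 3: 2·((-3)+2) − (-4) = 2 → (-3,2,2)
replace slot 1: 2·(2+2) − (-3) = 11 → (11,2,2)

11,2,2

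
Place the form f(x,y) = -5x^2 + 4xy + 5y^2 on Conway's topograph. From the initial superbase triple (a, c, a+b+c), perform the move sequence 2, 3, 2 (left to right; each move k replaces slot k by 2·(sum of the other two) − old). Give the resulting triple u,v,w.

start (-5,5,4) = (f(1,0),f(0,1),f(1,1))
replace slot 2: 2·((-5)+4) − 5 = -7 → (-5,-7,4)
replace slot 3: 2·((-5)+(-7)) − 4 = -28 → (-5,-7,-28)
replace slot 2: 2·((-5)+(-28)) − (-7) = -59 → (-5,-59,-28)

-5,-59,-28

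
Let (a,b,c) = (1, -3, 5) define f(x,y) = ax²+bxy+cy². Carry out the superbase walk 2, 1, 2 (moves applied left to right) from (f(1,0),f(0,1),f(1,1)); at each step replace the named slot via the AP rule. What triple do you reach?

start (1,5,3) = (f(1,0),f(0,1),f(1,1))
replace slot 2: 2·(1+3) − 5 = 3 → (1,3,3)
replace slot 1: 2·(3+3) − 1 = 11 → (11,3,3)
replace slot 2: 2·(11+3) − 3 = 25 → (11,25,3)

11,25,3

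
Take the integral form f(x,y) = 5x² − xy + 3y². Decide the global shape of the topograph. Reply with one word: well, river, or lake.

D = b²−4ac = (-1)² − 4·5·3 = -59
D < 0 ⇒ definite ⇒ every region one sign ⇒ single well

well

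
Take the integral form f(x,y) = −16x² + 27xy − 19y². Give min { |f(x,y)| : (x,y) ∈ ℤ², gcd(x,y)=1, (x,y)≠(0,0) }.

translate: b→5 (≡-27 mod 32), so (16,-27,19)→(16,5,8)
flip: (16,5,8)→(8,-5,16)
reduced (well bottom): (8,-5,16) with a≤c, −a<b≤a
well minimum |f| = |-8| = 8 (negative-definite)

8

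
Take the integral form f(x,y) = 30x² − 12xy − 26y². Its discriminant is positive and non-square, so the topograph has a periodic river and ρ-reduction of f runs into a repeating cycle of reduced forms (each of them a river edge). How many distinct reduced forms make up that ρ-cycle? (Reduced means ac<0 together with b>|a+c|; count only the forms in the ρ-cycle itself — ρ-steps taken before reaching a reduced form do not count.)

D = 3264, ⌊√D⌋ = 57
descent: ρ → (-26,12,30)  [lands on river]
river: ρ → (30,48,-8)
river: ρ → (-8,48,30)
river: ρ → (30,12,-26)
river: ρ → (-26,40,16)
river: ρ → (16,56,-2)
river: ρ → (-2,56,16)
river: ρ → (16,40,-26)
ρ-cycle length = 8 (tail of 1 descent step not counted)

8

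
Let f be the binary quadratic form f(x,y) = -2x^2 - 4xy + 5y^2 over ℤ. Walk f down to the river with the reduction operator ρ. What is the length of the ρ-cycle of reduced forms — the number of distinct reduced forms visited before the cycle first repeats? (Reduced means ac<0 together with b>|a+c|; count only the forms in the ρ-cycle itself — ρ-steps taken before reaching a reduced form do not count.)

D = 56, ⌊√D⌋ = 7
descent: ρ → (5,4,-2)  [lands on river]
river: ρ → (-2,4,5)
river: ρ → (5,6,-1)
river: ρ → (-1,6,5)
ρ-cycle length = 4 (tail of 1 descent step not counted)

4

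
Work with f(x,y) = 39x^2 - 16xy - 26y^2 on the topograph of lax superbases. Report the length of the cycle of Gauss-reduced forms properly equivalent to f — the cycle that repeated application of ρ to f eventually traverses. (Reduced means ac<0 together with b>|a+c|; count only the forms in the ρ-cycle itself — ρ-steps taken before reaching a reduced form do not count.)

D = 4312, ⌊√D⌋ = 65
descent: ρ → (-26,16,39)  [lands on river]
river: ρ → (39,62,-3)
river: ρ → (-3,64,18)
river: ρ → (18,44,-33)
river: ρ → (-33,22,29)
river: ρ → (29,36,-26)
ρ-cycle length = 6 (tail of 1 descent step not counted)

6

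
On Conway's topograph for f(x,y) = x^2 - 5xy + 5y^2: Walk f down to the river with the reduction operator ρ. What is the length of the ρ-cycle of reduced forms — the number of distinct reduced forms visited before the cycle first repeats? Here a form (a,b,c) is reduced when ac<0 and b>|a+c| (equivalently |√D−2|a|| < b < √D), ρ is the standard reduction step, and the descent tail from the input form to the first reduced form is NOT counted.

D = 5, ⌊√D⌋ = 2
descent: ρ → (5,5,1)
descent: ρ → (1,1,-1)  [lands on river]
river: ρ → (-1,1,1)
ρ-cycle length = 2 (tail of 2 descent steps not counted)

2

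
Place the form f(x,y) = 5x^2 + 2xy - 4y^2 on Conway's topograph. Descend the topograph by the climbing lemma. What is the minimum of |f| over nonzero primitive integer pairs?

river: ρ → (-4,6,3)
river: ρ → (3,6,-4)
river: ρ → (-4,2,5)
river: ρ → (5,8,-1)
river: ρ → (-1,8,5)
river: ρ → (5,2,-4)
closes: descent 0, river 6
min |a| on river = 1

1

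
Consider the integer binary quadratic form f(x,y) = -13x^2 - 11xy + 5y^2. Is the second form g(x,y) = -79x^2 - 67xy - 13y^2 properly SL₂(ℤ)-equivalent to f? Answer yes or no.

D₁ = 381, D₂ = 381
river cycle of f (length 6): (5, 11, -13), (-13, 15, 3), (3, 15, -13), (-13, 11, 5), (5, 19, -1), (-1, 19, 5)
river cycle of g (length 6): (-13, 15, 3), (3, 15, -13), (-13, 11, 5), (5, 19, -1), (-1, 19, 5), (5, 11, -13)
cycles coincide ⇒ equivalent

yes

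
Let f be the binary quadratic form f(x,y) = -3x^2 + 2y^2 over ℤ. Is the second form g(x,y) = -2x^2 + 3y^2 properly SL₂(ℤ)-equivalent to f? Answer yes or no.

D₁ = 24, D₂ = 24
river cycle of f (length 2): (2, 4, -1), (-1, 4, 2)
river cycle of g (length 2): (-2, 4, 1), (1, 4, -2)
cycles differ ⇒ inequivalent

no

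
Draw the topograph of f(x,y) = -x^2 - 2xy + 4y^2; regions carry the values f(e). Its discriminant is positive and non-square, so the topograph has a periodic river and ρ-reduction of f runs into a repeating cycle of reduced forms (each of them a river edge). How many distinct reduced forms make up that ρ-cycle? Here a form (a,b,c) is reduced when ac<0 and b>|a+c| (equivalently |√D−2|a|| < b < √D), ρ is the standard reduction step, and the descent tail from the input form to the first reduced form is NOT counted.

D = 20, ⌊√D⌋ = 4
descent: ρ → (4,2,-1)
descent: ρ → (-1,4,1)  [lands on river]
river: ρ → (1,4,-1)
ρ-cycle length = 2 (tail of 2 descent steps not counted)

2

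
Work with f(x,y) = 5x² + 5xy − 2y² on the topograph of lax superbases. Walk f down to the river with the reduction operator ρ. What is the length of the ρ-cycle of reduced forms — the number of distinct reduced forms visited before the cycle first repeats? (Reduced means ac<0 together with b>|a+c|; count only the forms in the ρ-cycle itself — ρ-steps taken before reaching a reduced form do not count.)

D = 65, ⌊√D⌋ = 8
river: ρ → (-2,7,2)
river: ρ → (2,5,-5)
river: ρ → (-5,5,2)
river: ρ → (2,7,-2)
river: ρ → (-2,5,5)
river: ρ → (5,5,-2)
ρ-cycle length = 6 (tail of 0 descent steps not counted)

6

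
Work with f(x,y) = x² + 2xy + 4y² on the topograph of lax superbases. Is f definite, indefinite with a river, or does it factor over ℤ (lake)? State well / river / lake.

D = b²−4ac = 2² − 4·1·4 = -12
D < 0 ⇒ definite ⇒ every region one sign ⇒ single well

well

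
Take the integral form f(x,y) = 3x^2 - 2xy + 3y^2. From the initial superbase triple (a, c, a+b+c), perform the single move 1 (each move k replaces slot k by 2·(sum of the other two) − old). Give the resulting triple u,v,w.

start (3,3,4) = (f(1,0),f(0,1),f(1,1))
replace slot 1: 2·(3+4) − 3 = 11 → (11,3,4)

11,3,4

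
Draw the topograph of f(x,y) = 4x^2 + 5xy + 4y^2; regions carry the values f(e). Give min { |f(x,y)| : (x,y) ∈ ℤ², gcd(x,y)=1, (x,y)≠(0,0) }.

translate: b→-3 (≡5 mod 8), so (4,5,4)→(4,-3,3)
flip: (4,-3,3)→(3,3,4)
reduced (well bottom): (3,3,4) with a≤c, −a<b≤a
well minimum = a = 3

3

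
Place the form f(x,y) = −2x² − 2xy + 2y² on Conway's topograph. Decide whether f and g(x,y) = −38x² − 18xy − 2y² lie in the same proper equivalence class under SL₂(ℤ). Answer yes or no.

D₁ = 20, D₂ = 20
river cycle of f (length 2): (2, 2, -2), (-2, 2, 2)
river cycle of g (length 2): (-2, 2, 2), (2, 2, -2)
cycles coincide ⇒ equivalent

yes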